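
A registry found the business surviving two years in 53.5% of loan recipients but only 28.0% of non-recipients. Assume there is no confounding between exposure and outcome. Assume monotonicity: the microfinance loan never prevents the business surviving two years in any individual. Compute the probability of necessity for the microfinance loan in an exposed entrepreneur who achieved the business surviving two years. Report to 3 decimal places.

PN ≈ 0.477

p₁ = 0.535, p₀ = 0.28.
Under exogeneity and monotonicity, PN = (p₁ − p₀) / p₁.
PN = (0.535 − 0.28) / 0.535 = 0.255 / 0.535 ≈ 0.4766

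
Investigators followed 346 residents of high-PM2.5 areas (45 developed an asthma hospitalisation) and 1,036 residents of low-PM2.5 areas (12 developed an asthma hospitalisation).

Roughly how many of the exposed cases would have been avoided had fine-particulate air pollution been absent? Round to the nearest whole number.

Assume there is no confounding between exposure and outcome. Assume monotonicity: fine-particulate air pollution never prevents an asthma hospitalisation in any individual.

p₁ = P(outcome | exposed) = 45/346 = 0.13006
p₀ = P(outcome | unexposed) = 12/1036 = 0.011583
PN = (p₁ − p₀)/p₁ = (0.13006 − 0.011583) / 0.13006 ≈ 0.91094.
Attributable cases ≈ PN × (exposed cases) = 0.91094 × 45 ≈ 40.99.

about 41 cases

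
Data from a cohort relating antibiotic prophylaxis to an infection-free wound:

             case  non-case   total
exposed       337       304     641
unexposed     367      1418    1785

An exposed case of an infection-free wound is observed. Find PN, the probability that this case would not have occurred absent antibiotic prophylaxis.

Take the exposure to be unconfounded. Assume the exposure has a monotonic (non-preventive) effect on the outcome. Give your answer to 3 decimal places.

p₁ = P(outcome | exposed) = 337/641 = 0.52574
p₀ = P(outcome | unexposed) = 367/1785 = 0.2056
Under exogeneity and monotonicity, PN = (p₁ − p₀) / p₁.
PN = (0.52574 − 0.2056) / 0.52574 = 0.32014 / 0.52574 ≈ 0.6089

PN ≈ 0.609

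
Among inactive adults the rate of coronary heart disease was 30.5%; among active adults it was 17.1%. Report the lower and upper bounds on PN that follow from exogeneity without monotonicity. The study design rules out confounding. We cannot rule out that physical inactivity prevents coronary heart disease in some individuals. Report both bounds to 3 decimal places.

0.439 ≤ PN ≤ 1.000

p₁ = 0.305, p₀ = 0.171.
Under exogeneity alone the bounds on PN are max{0,(p₁−p₀)/p₁} ≤ PN ≤ min{1,(1−p₀)/p₁}.
  lower = (p₁ − p₀)/p₁ = 0.134 / 0.305 ≈ 0.4393
  upper = min{1, (1 − p₀)/p₁} = 0.829 / 0.305 ≈ 2.7180 → capped at 1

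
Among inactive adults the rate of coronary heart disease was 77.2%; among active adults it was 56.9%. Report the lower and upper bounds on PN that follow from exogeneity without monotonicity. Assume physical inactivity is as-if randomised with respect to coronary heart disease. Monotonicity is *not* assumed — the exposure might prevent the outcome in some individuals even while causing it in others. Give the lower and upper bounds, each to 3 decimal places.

0.263 ≤ PN ≤ 0.558

p₁ = 0.772, p₀ = 0.569.
Under exogeneity alone the bounds on PN are max{0,(p₁−p₀)/p₁} ≤ PN ≤ min{1,(1−p₀)/p₁}.
  lower = (p₁ − p₀)/p₁ = 0.203 / 0.772 ≈ 0.2630
  upper = min{1, (1 − p₀)/p₁} = 0.431 / 0.772 ≈ 0.5583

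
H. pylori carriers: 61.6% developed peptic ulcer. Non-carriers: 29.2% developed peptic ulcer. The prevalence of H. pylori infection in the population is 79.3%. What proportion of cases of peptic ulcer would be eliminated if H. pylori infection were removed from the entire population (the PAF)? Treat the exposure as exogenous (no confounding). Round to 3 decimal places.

PAF ≈ 0.468

p₁ = 0.616, p₀ = 0.292.
Overall risk P(Y=1) = π·p₁ + (1−π)·p₀ = 0.793×0.616 + 0.207×0.292 = 0.54893.
Under exogeneity, PAF = [P(Y=1) − p₀] / P(Y=1).
PAF = (0.54893 − 0.292) / 0.54893 ≈ 0.4681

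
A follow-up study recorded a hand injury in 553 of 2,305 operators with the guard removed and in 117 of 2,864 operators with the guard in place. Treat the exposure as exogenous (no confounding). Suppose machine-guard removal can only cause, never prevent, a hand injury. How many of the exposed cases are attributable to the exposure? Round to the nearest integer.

about 459 cases

p₁ = P(outcome | exposed) = 553/2305 = 0.23991
p₀ = P(outcome | unexposed) = 117/2864 = 0.040852
PN = (p₁ − p₀)/p₁ = (0.23991 − 0.040852) / 0.23991 ≈ 0.82972.
Attributable cases ≈ PN × (exposed cases) = 0.82972 × 553 ≈ 458.84.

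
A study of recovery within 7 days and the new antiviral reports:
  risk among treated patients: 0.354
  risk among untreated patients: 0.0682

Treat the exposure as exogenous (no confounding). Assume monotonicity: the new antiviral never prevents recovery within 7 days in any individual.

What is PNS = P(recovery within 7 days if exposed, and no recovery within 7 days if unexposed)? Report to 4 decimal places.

PNS ≈ 0.2858

Let p₁ = 0.354, p₀ = 0.0682.
Under exogeneity and monotonicity, PNS = p₁ − p₀.
PNS = 0.354 − 0.0682 = 0.2858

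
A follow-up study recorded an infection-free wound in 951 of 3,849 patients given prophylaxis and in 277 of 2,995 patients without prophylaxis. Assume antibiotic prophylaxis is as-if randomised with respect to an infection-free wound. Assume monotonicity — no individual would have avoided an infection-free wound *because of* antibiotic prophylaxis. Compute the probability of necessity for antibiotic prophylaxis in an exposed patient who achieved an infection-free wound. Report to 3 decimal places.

p₁ = P(outcome | exposed) = 951/3849 = 0.24708
p₀ = P(outcome | unexposed) = 277/2995 = 0.092487
Under exogeneity and monotonicity, PN = (p₁ − p₀) / p₁.
PN = (0.24708 − 0.092487) / 0.24708 = 0.15459 / 0.24708 ≈ 0.6257

PN ≈ 0.626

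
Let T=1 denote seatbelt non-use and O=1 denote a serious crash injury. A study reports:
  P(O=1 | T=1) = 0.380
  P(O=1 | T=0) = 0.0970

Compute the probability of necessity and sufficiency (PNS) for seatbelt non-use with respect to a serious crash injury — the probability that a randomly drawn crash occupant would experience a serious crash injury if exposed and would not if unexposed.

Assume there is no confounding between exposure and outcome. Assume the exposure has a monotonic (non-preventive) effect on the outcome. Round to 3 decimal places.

Let p₁ = 0.38, p₀ = 0.097.
Under exogeneity and monotonicity, PNS = p₁ − p₀.
PNS = 0.38 − 0.097 = 0.283

PNS ≈ 0.283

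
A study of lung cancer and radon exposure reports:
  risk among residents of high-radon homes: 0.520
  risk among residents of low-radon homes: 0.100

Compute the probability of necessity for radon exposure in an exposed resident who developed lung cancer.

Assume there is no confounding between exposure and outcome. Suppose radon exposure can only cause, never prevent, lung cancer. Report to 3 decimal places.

PN ≈ 0.808

Let p₁ = 0.52, p₀ = 0.1.
Under exogeneity and monotonicity, PN = (p₁ − p₀) / p₁.
PN = (0.52 − 0.1) / 0.52 = 0.42 / 0.52 ≈ 0.8077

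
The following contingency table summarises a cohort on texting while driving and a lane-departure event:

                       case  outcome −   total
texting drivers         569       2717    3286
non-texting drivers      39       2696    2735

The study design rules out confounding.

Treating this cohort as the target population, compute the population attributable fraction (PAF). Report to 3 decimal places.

p₁ = P(outcome | exposed) = 569/3286 = 0.17316
p₀ = P(outcome | unexposed) = 39/2735 = 0.01426
Exposure prevalence π = 3286/6021 = 0.54576; overall risk P(Y=1) = 0.10098.
Under exogeneity, PAF = [P(Y=1) − p₀]/P(Y=1).
PAF = (0.10098 − 0.01426) / 0.10098 ≈ 0.8588

PAF ≈ 0.859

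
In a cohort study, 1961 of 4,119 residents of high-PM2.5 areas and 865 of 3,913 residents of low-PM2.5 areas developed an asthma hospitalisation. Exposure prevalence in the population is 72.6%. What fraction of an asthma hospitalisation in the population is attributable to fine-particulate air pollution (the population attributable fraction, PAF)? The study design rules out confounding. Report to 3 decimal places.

p₁ = P(outcome | exposed) = 1961/4119 = 0.47609
p₀ = P(outcome | unexposed) = 865/3913 = 0.22106
Overall risk P(Y=1) = π·p₁ + (1−π)·p₀ = 0.726×0.47609 + 0.274×0.22106 = 0.40621.
Under exogeneity, PAF = [P(Y=1) − p₀] / P(Y=1).
PAF = (0.40621 − 0.22106) / 0.40621 ≈ 0.4558

PAF ≈ 0.456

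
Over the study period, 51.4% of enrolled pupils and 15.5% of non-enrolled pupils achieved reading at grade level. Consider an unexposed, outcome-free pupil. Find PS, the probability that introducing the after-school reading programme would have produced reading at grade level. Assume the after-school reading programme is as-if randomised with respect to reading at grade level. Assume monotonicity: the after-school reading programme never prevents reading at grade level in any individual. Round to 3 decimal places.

PS ≈ 0.425

p₁ = 0.514, p₀ = 0.155.
Under exogeneity and monotonicity, PS = (p₁ − p₀) / (1 − p₀).
PS = (0.514 − 0.155) / (1 − 0.155) = 0.359 / 0.845 ≈ 0.4249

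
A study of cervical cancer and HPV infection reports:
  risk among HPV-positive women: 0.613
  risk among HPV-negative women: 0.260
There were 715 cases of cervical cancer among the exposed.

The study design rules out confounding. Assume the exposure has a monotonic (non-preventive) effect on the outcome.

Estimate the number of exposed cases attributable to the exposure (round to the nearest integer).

Let p₁ = 0.613, p₀ = 0.26.
PN = (p₁ − p₀)/p₁ = (0.613 − 0.26) / 0.613 ≈ 0.57586.
Attributable cases ≈ PN × (exposed cases) = 0.57586 × 715 ≈ 411.74.

about 412 cases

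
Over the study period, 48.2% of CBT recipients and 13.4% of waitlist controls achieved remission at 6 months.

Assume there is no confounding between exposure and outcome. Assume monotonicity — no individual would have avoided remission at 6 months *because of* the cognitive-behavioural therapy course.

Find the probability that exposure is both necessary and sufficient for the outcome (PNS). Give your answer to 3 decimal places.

PNS ≈ 0.348

p₁ = 0.482, p₀ = 0.134.
Under exogeneity and monotonicity, PNS = p₁ − p₀.
PNS = 0.482 − 0.134 = 0.348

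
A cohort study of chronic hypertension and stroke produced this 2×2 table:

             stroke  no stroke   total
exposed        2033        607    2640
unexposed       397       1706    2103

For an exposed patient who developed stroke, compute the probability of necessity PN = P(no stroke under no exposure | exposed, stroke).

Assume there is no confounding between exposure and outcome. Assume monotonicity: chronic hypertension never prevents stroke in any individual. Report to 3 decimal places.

PN ≈ 0.755

p₁ = P(outcome | exposed) = 2033/2640 = 0.77008
p₀ = P(outcome | unexposed) = 397/2103 = 0.18878
Under exogeneity and monotonicity, PN = (p₁ − p₀) / p₁.
PN = (0.77008 − 0.18878) / 0.77008 = 0.5813 / 0.77008 ≈ 0.7549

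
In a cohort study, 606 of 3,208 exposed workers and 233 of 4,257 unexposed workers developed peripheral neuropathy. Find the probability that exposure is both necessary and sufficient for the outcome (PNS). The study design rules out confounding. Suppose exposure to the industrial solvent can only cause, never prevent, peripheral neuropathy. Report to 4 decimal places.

p₁ = P(outcome | exposed) = 606/3208 = 0.1889
p₀ = P(outcome | unexposed) = 233/4257 = 0.054733
Under exogeneity and monotonicity, PNS = p₁ − p₀.
PNS = 0.1889 − 0.054733 = 0.13417

PNS ≈ 0.1342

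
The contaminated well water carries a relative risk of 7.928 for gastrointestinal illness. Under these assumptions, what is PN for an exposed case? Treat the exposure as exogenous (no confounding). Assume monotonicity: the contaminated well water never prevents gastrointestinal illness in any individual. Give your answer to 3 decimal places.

Under exogeneity and monotonicity, PN = (RR − 1) / RR = 1 − 1/RR.
PN = (7.928 − 1) / 7.928 = 6.928 / 7.928 ≈ 0.8739

PN ≈ 0.874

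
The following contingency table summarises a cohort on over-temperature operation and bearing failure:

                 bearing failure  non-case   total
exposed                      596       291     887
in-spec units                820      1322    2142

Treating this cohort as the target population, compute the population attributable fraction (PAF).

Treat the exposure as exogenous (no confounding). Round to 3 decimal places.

p₁ = P(outcome | exposed) = 596/887 = 0.67193
p₀ = P(outcome | unexposed) = 820/2142 = 0.38282
Exposure prevalence π = 887/3029 = 0.29284; overall risk P(Y=1) = 0.46748.
Under exogeneity, PAF = [P(Y=1) − p₀]/P(Y=1).
PAF = (0.46748 − 0.38282) / 0.46748 ≈ 0.1811

PAF ≈ 0.181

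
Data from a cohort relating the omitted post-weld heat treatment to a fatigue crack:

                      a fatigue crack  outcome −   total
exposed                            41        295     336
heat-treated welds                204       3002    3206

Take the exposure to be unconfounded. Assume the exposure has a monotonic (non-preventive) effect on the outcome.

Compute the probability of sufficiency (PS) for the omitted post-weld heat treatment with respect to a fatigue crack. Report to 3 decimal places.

p₁ = P(outcome | exposed) = 41/336 = 0.12202
p₀ = P(outcome | unexposed) = 204/3206 = 0.063631
Under exogeneity and monotonicity, PS = (p₁ − p₀)/(1 − p₀).
PS = (0.12202 − 0.063631) / 0.93637 ≈ 0.0624

PS ≈ 0.062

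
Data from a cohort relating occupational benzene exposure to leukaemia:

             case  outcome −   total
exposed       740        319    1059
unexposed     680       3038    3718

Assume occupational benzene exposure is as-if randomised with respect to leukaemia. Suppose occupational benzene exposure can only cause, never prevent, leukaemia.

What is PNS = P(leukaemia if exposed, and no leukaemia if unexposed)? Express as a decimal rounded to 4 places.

PNS ≈ 0.5159

p₁ = P(outcome | exposed) = 740/1059 = 0.69877
p₀ = P(outcome | unexposed) = 680/3718 = 0.18289
Under exogeneity and monotonicity, PNS = p₁ − p₀.
PNS = 0.69877 − 0.18289 = 0.51588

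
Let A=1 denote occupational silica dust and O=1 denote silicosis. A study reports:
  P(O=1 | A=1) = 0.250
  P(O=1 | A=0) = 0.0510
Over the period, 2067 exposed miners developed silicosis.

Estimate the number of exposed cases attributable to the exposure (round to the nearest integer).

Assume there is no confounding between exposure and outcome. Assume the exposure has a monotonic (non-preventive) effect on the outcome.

about 1645 cases

Let p₁ = 0.25, p₀ = 0.051.
PN = (p₁ − p₀)/p₁ = (0.25 − 0.051) / 0.25 ≈ 0.79600.
Attributable cases ≈ PN × (exposed cases) = 0.79600 × 2067 ≈ 1645.33.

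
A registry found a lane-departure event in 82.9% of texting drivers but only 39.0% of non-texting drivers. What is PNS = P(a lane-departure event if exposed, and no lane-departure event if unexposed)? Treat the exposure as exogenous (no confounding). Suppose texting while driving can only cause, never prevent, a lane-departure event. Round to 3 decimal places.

PNS ≈ 0.439

p₁ = 0.829, p₀ = 0.39.
Under exogeneity and monotonicity, PNS = p₁ − p₀.
PNS = 0.829 − 0.39 = 0.439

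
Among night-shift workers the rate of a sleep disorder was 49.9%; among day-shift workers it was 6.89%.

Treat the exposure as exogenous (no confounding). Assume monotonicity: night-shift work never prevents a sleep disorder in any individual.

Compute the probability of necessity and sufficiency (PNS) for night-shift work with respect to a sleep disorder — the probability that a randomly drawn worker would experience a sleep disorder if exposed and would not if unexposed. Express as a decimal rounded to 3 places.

p₁ = 0.499, p₀ = 0.0689.
Under exogeneity and monotonicity, PNS = p₁ − p₀.
PNS = 0.499 − 0.0689 = 0.4301

PNS ≈ 0.430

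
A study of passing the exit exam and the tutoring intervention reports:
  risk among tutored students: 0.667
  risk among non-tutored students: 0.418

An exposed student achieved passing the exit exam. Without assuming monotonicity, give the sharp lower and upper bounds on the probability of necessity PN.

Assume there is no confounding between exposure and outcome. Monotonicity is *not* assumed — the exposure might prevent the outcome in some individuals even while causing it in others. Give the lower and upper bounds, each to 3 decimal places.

0.373 ≤ PN ≤ 0.873

Let p₁ = 0.667, p₀ = 0.418.
Under exogeneity alone the bounds on PN are max{0,(p₁−p₀)/p₁} ≤ PN ≤ min{1,(1−p₀)/p₁}.
  lower = (p₁ − p₀)/p₁ = 0.249 / 0.667 ≈ 0.3733
  upper = min{1, (1 − p₀)/p₁} = 0.582 / 0.667 ≈ 0.8726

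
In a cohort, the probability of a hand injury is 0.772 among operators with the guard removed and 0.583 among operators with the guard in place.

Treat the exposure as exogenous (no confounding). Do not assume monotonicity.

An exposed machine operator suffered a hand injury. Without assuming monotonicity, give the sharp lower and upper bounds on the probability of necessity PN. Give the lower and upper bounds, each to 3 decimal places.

0.245 ≤ PN ≤ 0.540

Let p₁ = 0.772, p₀ = 0.583.
Under exogeneity alone the bounds on PN are max{0,(p₁−p₀)/p₁} ≤ PN ≤ min{1,(1−p₀)/p₁}.
  lower = (p₁ − p₀)/p₁ = 0.189 / 0.772 ≈ 0.2448
  upper = min{1, (1 − p₀)/p₁} = 0.417 / 0.772 ≈ 0.5402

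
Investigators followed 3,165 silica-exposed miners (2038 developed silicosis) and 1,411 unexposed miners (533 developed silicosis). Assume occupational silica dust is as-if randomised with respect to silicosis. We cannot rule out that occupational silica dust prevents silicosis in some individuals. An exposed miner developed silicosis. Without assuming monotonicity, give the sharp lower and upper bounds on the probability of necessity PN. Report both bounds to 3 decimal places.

0.413 ≤ PN ≤ 0.966

p₁ = P(outcome | exposed) = 2038/3165 = 0.64392
p₀ = P(outcome | unexposed) = 533/1411 = 0.37775
Under exogeneity alone the bounds on PN are max{0,(p₁−p₀)/p₁} ≤ PN ≤ min{1,(1−p₀)/p₁}.
  lower = (p₁ − p₀)/p₁ = 0.26617 / 0.64392 ≈ 0.4134
  upper = min{1, (1 − p₀)/p₁} = 0.62225 / 0.64392 ≈ 0.9664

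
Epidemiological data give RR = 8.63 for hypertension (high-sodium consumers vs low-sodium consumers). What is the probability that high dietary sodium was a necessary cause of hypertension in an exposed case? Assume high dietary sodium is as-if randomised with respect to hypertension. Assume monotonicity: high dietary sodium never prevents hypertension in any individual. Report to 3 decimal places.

Under exogeneity and monotonicity, PN = (RR − 1) / RR = 1 − 1/RR.
PN = (8.63 − 1) / 8.63 = 7.63 / 8.63 ≈ 0.8841

PN ≈ 0.884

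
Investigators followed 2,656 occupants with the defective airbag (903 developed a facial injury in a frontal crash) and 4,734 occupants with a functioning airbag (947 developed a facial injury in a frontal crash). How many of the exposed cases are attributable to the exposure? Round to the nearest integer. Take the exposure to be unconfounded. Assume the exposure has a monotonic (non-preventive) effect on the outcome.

about 372 cases

p₁ = P(outcome | exposed) = 903/2656 = 0.33998
p₀ = P(outcome | unexposed) = 947/4734 = 0.20004
PN = (p₁ − p₀)/p₁ = (0.33998 − 0.20004) / 0.33998 ≈ 0.41161.
Attributable cases ≈ PN × (exposed cases) = 0.41161 × 903 ≈ 371.69.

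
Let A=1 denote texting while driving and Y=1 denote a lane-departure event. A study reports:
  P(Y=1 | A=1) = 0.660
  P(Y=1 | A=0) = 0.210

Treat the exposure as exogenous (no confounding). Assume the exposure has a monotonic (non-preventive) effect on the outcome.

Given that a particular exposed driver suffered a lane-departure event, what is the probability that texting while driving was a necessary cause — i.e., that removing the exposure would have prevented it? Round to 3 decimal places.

PN ≈ 0.682

Let p₁ = 0.66, p₀ = 0.21.
Under exogeneity and monotonicity, PN = (p₁ − p₀) / p₁.
PN = (0.66 − 0.21) / 0.66 = 0.45 / 0.66 ≈ 0.6818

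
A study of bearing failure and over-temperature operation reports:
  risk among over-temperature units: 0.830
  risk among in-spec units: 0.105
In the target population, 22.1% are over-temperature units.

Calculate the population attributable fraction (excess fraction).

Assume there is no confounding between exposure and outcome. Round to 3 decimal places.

PAF ≈ 0.604

Let p₁ = 0.83, p₀ = 0.105.
Overall risk P(Y=1) = π·p₁ + (1−π)·p₀ = 0.221×0.83 + 0.779×0.105 = 0.26522.
Under exogeneity, PAF = [P(Y=1) − p₀] / P(Y=1).
PAF = (0.26522 − 0.105) / 0.26522 ≈ 0.6041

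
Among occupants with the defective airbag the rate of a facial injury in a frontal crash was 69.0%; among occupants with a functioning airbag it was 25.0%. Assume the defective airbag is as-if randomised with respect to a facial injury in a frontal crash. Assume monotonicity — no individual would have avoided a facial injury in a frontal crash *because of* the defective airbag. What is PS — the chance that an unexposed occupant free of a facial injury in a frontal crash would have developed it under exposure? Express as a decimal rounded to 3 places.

PS ≈ 0.587

p₁ = 0.69, p₀ = 0.25.
Under exogeneity and monotonicity, PS = (p₁ − p₀) / (1 − p₀).
PS = (0.69 − 0.25) / (1 − 0.25) = 0.44 / 0.75 ≈ 0.5867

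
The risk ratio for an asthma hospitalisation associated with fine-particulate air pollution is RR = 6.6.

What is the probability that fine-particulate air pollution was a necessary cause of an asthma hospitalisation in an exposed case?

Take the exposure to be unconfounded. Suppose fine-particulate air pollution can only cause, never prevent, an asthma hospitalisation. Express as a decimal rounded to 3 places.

Under exogeneity and monotonicity, PN = (RR − 1) / RR = 1 − 1/RR.
PN = (6.6 − 1) / 6.6 = 5.6 / 6.6 ≈ 0.8485

PN ≈ 0.848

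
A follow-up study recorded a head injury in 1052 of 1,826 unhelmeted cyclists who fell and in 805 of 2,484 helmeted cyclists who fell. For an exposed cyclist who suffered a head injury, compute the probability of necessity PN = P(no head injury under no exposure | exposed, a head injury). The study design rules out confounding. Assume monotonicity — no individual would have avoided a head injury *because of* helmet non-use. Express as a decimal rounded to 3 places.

PN ≈ 0.437

p₁ = P(outcome | exposed) = 1052/1826 = 0.57612
p₀ = P(outcome | unexposed) = 805/2484 = 0.32407
Under exogeneity and monotonicity, PN = (p₁ − p₀) / p₁.
PN = (0.57612 − 0.32407) / 0.57612 = 0.25205 / 0.57612 ≈ 0.4375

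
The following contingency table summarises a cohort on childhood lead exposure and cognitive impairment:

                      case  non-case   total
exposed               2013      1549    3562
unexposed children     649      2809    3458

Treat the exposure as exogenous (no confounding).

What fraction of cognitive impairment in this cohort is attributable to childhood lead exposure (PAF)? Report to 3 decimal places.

p₁ = P(outcome | exposed) = 2013/3562 = 0.56513
p₀ = P(outcome | unexposed) = 649/3458 = 0.18768
Exposure prevalence π = 3562/7020 = 0.50741; overall risk P(Y=1) = 0.3792.
Under exogeneity, PAF = [P(Y=1) − p₀]/P(Y=1).
PAF = (0.3792 − 0.18768) / 0.3792 ≈ 0.5051

PAF ≈ 0.505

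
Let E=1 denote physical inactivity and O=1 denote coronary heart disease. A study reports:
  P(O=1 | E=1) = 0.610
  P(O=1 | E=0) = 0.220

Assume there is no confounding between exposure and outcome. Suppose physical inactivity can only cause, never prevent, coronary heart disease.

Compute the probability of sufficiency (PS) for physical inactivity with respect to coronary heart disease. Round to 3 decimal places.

PS ≈ 0.500

Let p₁ = 0.61, p₀ = 0.22.
Under exogeneity and monotonicity, PS = (p₁ − p₀) / (1 − p₀).
PS = (0.61 − 0.22) / (1 − 0.22) = 0.39 / 0.78 ≈ 0.5000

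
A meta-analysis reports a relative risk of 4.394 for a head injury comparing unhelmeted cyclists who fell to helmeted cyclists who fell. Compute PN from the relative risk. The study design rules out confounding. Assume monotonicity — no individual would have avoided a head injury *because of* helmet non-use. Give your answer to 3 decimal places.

PN ≈ 0.772

Under exogeneity and monotonicity, PN = (RR − 1) / RR = 1 − 1/RR.
PN = (4.394 − 1) / 4.394 = 3.394 / 4.394 ≈ 0.7724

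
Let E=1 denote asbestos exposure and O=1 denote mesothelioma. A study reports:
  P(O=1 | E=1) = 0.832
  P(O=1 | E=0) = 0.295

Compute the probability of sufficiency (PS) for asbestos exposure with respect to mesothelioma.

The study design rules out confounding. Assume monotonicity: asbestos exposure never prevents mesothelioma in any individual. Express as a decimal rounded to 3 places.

Let p₁ = 0.832, p₀ = 0.295.
Under exogeneity and monotonicity, PS = (p₁ − p₀) / (1 − p₀).
PS = (0.832 − 0.295) / (1 − 0.295) = 0.537 / 0.705 ≈ 0.7617

PS ≈ 0.762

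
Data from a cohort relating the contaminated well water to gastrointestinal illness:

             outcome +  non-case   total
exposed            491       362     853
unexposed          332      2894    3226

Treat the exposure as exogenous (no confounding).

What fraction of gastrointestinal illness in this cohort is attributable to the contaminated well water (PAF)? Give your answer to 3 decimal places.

p₁ = P(outcome | exposed) = 491/853 = 0.57562
p₀ = P(outcome | unexposed) = 332/3226 = 0.10291
Exposure prevalence π = 853/4079 = 0.20912; overall risk P(Y=1) = 0.20177.
Under exogeneity, PAF = [P(Y=1) − p₀]/P(Y=1).
PAF = (0.20177 − 0.10291) / 0.20177 ≈ 0.4899

PAF ≈ 0.490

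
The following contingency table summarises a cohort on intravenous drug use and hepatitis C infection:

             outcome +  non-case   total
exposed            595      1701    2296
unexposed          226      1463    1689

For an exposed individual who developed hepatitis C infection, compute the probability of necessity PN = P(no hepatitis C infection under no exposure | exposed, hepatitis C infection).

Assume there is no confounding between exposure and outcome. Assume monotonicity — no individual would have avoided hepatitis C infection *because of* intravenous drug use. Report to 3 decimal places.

p₁ = P(outcome | exposed) = 595/2296 = 0.25915
p₀ = P(outcome | unexposed) = 226/1689 = 0.13381
Under exogeneity and monotonicity, PN = (p₁ − p₀) / p₁.
PN = (0.25915 − 0.13381) / 0.25915 = 0.12534 / 0.25915 ≈ 0.4837

PN ≈ 0.484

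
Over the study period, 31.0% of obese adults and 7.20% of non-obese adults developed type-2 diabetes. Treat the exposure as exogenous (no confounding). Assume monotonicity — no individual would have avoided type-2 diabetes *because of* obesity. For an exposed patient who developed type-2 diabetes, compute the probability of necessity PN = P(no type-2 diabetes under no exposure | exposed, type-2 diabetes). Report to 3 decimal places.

PN ≈ 0.768

p₁ = 0.31, p₀ = 0.072.
Under exogeneity and monotonicity, PN = (p₁ − p₀) / p₁.
PN = (0.31 − 0.072) / 0.31 = 0.238 / 0.31 ≈ 0.7677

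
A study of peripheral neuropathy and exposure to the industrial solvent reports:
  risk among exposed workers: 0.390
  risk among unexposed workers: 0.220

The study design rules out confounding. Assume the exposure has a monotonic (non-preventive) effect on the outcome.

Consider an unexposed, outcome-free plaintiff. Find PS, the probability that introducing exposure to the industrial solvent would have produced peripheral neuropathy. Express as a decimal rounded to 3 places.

Let p₁ = 0.39, p₀ = 0.22.
Under exogeneity and monotonicity, PS = (p₁ − p₀) / (1 − p₀).
PS = (0.39 − 0.22) / (1 − 0.22) = 0.17 / 0.78 ≈ 0.2179

PS ≈ 0.218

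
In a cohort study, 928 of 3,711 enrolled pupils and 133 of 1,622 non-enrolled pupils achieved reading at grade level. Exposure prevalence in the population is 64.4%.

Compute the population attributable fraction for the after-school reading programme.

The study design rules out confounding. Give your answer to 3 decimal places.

PAF ≈ 0.569

p₁ = P(outcome | exposed) = 928/3711 = 0.25007
p₀ = P(outcome | unexposed) = 133/1622 = 0.081998
Overall risk P(Y=1) = π·p₁ + (1−π)·p₀ = 0.644×0.25007 + 0.356×0.081998 = 0.19023.
Under exogeneity, PAF = [P(Y=1) − p₀] / P(Y=1).
PAF = (0.19023 − 0.081998) / 0.19023 ≈ 0.5690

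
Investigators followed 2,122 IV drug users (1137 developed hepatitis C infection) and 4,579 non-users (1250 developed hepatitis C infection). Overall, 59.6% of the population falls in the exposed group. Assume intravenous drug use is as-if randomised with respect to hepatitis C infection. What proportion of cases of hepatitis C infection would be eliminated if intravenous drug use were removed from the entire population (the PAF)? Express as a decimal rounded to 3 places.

PAF ≈ 0.365

p₁ = P(outcome | exposed) = 1137/2122 = 0.53582
p₀ = P(outcome | unexposed) = 1250/4579 = 0.27299
Overall risk P(Y=1) = π·p₁ + (1−π)·p₀ = 0.596×0.53582 + 0.404×0.27299 = 0.42963.
Under exogeneity, PAF = [P(Y=1) − p₀] / P(Y=1).
PAF = (0.42963 − 0.27299) / 0.42963 ≈ 0.3646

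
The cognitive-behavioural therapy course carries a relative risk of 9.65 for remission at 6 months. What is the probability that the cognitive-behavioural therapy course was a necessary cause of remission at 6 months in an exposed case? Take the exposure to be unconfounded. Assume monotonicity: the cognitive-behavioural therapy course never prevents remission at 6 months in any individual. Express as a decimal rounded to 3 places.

Under exogeneity and monotonicity, PN = (RR − 1) / RR = 1 − 1/RR.
PN = (9.65 − 1) / 9.65 = 8.65 / 9.65 ≈ 0.8964

PN ≈ 0.896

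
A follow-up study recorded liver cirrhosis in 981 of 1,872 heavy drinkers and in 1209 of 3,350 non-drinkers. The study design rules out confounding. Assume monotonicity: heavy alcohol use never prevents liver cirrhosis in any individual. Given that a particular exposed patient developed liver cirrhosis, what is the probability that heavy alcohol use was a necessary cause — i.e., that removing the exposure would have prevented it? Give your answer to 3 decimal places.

p₁ = P(outcome | exposed) = 981/1872 = 0.52404
p₀ = P(outcome | unexposed) = 1209/3350 = 0.3609
Under exogeneity and monotonicity, PN = (p₁ − p₀) / p₁.
PN = (0.52404 − 0.3609) / 0.52404 = 0.16314 / 0.52404 ≈ 0.3113

PN ≈ 0.311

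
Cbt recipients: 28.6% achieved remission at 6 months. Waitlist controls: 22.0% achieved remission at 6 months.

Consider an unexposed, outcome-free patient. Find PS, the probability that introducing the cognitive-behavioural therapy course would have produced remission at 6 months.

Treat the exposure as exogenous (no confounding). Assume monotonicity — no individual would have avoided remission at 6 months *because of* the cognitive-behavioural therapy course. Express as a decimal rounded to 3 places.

PS ≈ 0.085

p₁ = 0.286, p₀ = 0.22.
Under exogeneity and monotonicity, PS = (p₁ − p₀) / (1 − p₀).
PS = (0.286 − 0.22) / (1 − 0.22) = 0.066 / 0.78 ≈ 0.0846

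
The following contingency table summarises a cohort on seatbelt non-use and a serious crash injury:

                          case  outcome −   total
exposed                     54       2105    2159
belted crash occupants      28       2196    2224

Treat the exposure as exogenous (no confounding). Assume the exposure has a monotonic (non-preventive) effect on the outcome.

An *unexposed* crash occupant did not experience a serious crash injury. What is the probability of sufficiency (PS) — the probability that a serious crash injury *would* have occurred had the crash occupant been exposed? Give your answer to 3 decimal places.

PS ≈ 0.013

p₁ = P(outcome | exposed) = 54/2159 = 0.025012
p₀ = P(outcome | unexposed) = 28/2224 = 0.01259
Under exogeneity and monotonicity, PS = (p₁ − p₀)/(1 − p₀).
PS = (0.025012 − 0.01259) / 0.98741 ≈ 0.0126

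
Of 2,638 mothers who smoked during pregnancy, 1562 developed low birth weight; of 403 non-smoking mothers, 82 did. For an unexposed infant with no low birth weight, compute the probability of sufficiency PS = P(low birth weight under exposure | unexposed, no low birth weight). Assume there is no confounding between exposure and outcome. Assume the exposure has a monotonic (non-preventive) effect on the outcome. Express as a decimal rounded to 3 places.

p₁ = P(outcome | exposed) = 1562/2638 = 0.59212
p₀ = P(outcome | unexposed) = 82/403 = 0.20347
Under exogeneity and monotonicity, PS = (p₁ − p₀) / (1 − p₀).
PS = (0.59212 − 0.20347) / (1 − 0.20347) = 0.38864 / 0.79653 ≈ 0.4879

PS ≈ 0.488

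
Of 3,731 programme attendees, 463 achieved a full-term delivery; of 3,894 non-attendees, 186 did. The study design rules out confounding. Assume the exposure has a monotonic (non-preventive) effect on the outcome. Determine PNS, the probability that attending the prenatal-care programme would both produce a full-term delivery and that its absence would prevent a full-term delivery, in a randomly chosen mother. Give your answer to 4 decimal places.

PNS ≈ 0.0763

p₁ = P(outcome | exposed) = 463/3731 = 0.1241
p₀ = P(outcome | unexposed) = 186/3894 = 0.047766
Under exogeneity and monotonicity, PNS = p₁ − p₀.
PNS = 0.1241 − 0.047766 = 0.07633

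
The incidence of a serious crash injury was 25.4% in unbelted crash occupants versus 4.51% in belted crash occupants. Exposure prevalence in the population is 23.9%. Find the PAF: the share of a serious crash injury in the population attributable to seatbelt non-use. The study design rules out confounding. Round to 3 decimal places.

PAF ≈ 0.525

p₁ = 0.254, p₀ = 0.0451.
Overall risk P(Y=1) = π·p₁ + (1−π)·p₀ = 0.239×0.254 + 0.761×0.0451 = 0.095027.
Under exogeneity, PAF = [P(Y=1) − p₀] / P(Y=1).
PAF = (0.095027 − 0.0451) / 0.095027 ≈ 0.5254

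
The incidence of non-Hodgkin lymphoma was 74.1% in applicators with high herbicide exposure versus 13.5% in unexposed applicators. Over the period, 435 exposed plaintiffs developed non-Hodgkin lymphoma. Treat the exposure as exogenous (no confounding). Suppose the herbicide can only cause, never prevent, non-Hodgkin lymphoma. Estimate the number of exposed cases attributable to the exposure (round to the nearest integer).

p₁ = 0.741, p₀ = 0.135.
PN = (p₁ − p₀)/p₁ = (0.741 − 0.135) / 0.741 ≈ 0.81781.
Attributable cases ≈ PN × (exposed cases) = 0.81781 × 435 ≈ 355.75.

about 356 cases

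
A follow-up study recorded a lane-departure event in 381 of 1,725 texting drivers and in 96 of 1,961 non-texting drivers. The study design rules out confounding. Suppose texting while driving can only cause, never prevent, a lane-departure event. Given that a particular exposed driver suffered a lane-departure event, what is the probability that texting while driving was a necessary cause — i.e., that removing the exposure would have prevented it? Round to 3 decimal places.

PN ≈ 0.778

p₁ = P(outcome | exposed) = 381/1725 = 0.22087
p₀ = P(outcome | unexposed) = 96/1961 = 0.048955
Under exogeneity and monotonicity, PN = (p₁ − p₀) / p₁.
PN = (0.22087 − 0.048955) / 0.22087 = 0.17191 / 0.22087 ≈ 0.7784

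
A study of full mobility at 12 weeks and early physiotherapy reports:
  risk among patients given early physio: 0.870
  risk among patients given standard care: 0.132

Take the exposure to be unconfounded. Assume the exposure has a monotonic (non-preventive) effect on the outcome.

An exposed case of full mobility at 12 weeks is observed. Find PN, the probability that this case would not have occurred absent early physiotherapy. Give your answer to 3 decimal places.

PN ≈ 0.848

Let p₁ = 0.87, p₀ = 0.132.
Under exogeneity and monotonicity, PN = (p₁ − p₀) / p₁.
PN = (0.87 − 0.132) / 0.87 = 0.738 / 0.87 ≈ 0.8483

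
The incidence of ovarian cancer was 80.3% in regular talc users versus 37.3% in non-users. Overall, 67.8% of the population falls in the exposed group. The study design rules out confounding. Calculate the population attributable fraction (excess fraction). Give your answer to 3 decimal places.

PAF ≈ 0.439

p₁ = 0.803, p₀ = 0.373.
Overall risk P(Y=1) = π·p₁ + (1−π)·p₀ = 0.678×0.803 + 0.322×0.373 = 0.66454.
Under exogeneity, PAF = [P(Y=1) − p₀] / P(Y=1).
PAF = (0.66454 − 0.373) / 0.66454 ≈ 0.4387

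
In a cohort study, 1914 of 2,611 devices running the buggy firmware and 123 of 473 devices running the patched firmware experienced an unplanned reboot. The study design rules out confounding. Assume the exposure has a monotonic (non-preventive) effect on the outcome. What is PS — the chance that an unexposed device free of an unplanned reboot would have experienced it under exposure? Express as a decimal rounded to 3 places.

p₁ = P(outcome | exposed) = 1914/2611 = 0.73305
p₀ = P(outcome | unexposed) = 123/473 = 0.26004
Under exogeneity and monotonicity, PS = (p₁ − p₀) / (1 − p₀).
PS = (0.73305 − 0.26004) / (1 − 0.26004) = 0.47301 / 0.73996 ≈ 0.6392

PS ≈ 0.639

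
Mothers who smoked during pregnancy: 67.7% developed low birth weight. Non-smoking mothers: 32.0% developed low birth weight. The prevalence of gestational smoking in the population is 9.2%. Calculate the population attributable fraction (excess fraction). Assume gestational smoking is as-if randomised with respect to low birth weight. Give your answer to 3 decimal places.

PAF ≈ 0.093

p₁ = 0.677, p₀ = 0.32.
Overall risk P(Y=1) = π·p₁ + (1−π)·p₀ = 0.092×0.677 + 0.908×0.32 = 0.35284.
Under exogeneity, PAF = [P(Y=1) − p₀] / P(Y=1).
PAF = (0.35284 − 0.32) / 0.35284 ≈ 0.0931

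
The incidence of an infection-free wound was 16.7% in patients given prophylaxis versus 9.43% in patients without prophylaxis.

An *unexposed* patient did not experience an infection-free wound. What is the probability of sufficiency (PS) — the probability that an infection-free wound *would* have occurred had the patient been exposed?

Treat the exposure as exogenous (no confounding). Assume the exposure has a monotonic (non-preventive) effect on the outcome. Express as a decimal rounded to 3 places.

p₁ = 0.167, p₀ = 0.0943.
Under exogeneity and monotonicity, PS = (p₁ − p₀) / (1 − p₀).
PS = (0.167 − 0.0943) / (1 − 0.0943) = 0.0727 / 0.9057 ≈ 0.0803

PS ≈ 0.080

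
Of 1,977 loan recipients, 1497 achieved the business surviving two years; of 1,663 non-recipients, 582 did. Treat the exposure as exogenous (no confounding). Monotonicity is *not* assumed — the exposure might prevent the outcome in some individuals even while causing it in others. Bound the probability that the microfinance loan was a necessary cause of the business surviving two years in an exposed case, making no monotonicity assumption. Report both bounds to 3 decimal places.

p₁ = P(outcome | exposed) = 1497/1977 = 0.75721
p₀ = P(outcome | unexposed) = 582/1663 = 0.34997
Under exogeneity alone the bounds on PN are max{0,(p₁−p₀)/p₁} ≤ PN ≤ min{1,(1−p₀)/p₁}.
  lower = (p₁ − p₀)/p₁ = 0.40724 / 0.75721 ≈ 0.5378
  upper = min{1, (1 − p₀)/p₁} = 0.65003 / 0.75721 ≈ 0.8585

0.538 ≤ PN ≤ 0.858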